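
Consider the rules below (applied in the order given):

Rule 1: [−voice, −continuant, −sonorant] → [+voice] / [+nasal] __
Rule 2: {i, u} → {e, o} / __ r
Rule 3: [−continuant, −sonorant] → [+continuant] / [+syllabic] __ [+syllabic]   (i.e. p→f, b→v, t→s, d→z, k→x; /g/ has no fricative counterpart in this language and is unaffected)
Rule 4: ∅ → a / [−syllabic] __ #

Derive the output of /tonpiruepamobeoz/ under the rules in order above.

tonberuefamoveoza

Rule 1 (post-nasal voicing): /p/ is a voiceless stop immediately after the nasal /n/, so it voices to [b]. /tonpiruepamobeoz/ → tonbiruepamobeoz.
Rule 2 (pre-rhotic lowering): /i/ is a high vowel immediately before /r/, so it lowers to [e]. /tonbiruepamobeoz/ → tonberuepamobeoz.
Rule 3 (intervocalic spirantization): /p/ is a stop between vowels /e/ and /a/, so it spirantizes to the fricative [f]. /b/ is a stop between vowels /o/ and /e/, so it spirantizes to the fricative [v]. /tonberuepamobeoz/ → tonberuefamoveoz.
Rule 4 (final a-epenthesis): the form ends in the consonant /z/, so [a] is inserted word-finally. /tonberuefamoveoz/ → tonberuefamoveoza.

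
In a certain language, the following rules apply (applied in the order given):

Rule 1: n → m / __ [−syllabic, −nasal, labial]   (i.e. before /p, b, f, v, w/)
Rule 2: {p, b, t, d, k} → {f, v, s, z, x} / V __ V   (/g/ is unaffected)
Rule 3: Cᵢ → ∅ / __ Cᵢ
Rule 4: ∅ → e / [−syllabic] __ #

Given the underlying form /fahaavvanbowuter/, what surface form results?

fahaavambowusere

Rule 1 (nasal place assimilation): /n/ precedes the labial consonant /b/, so it assimilates in place to [m]. /fahaavvanbowuter/ → fahaavvambowuter.
Rule 2 (intervocalic spirantization): /t/ is a stop between vowels /u/ and /e/, so it spirantizes to the fricative [s]. /fahaavvambowuter/ → fahaavvambowuser.
Rule 3 (degemination): /vv/ is a geminate; the first /v/ deletes. /fahaavvambowuser/ → fahaavambowuser.
Rule 4 (final e-epenthesis): the form ends in the consonant /r/, so [e] is inserted word-finally. /fahaavambowuser/ → fahaavambowusere.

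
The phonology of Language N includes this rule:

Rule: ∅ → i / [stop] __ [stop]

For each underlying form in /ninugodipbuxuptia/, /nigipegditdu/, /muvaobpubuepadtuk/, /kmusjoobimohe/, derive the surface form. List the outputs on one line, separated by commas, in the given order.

ninugodipibuxupitia, nigipegiditidu, muvaobipubuepadituk, kmusjoobimohe

/ninugodipbuxuptia/: /p/ and /b/ form a stop–stop cluster, so [i] is inserted between them. /p/ and /t/ form a stop–stop cluster, so [i] is inserted between them. → [ninugodipibuxupitia].
/nigipegditdu/: /g/ and /d/ form a stop–stop cluster, so [i] is inserted between them. /t/ and /d/ form a stop–stop cluster, so [i] is inserted between them. → [nigipegiditidu].
/muvaobpubuepadtuk/: /b/ and /p/ form a stop–stop cluster, so [i] is inserted between them. /d/ and /t/ form a stop–stop cluster, so [i] is inserted between them. → [muvaobipubuepadituk].
/kmusjoobimohe/: the rule's environment is not met; surfaces unchanged as [kmusjoobimohe].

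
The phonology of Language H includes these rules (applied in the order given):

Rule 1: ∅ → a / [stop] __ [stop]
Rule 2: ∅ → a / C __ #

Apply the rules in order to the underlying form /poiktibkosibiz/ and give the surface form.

Rule 1 (stop-cluster a-epenthesis): /k/ and /t/ form a stop–stop cluster, so [a] is inserted between them. /b/ and /k/ form a stop–stop cluster, so [a] is inserted between them. /poiktibkosibiz/ → poikatibakosibiz.
Rule 2 (final a-epenthesis): the form ends in the consonant /z/, so [a] is inserted word-finally. /poikatibakosibiz/ → poikatibakosibiza.

poikatibakosibiza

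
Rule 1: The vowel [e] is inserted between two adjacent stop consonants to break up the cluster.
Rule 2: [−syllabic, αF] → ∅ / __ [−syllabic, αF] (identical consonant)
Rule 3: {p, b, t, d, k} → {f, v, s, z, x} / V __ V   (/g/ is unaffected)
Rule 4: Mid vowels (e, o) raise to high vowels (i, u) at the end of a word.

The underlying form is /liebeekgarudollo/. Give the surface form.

lieveexegaruzolu

Rule 1 (stop-cluster e-epenthesis): /k/ and /g/ form a stop–stop cluster, so [e] is inserted between them. /liebeekgarudollo/ → liebeekegarudollo.
Rule 2 (degemination): /ll/ is a geminate; the first /l/ deletes. /liebeekegarudollo/ → liebeekegarudolo.
Rule 3 (intervocalic spirantization): /b/ is a stop between vowels /e/ and /e/, so it spirantizes to the fricative [v]. /k/ is a stop between vowels /e/ and /e/, so it spirantizes to the fricative [x]. /d/ is a stop between vowels /u/ and /o/, so it spirantizes to the fricative [z]. /liebeekegarudolo/ → lieveexegaruzolo.
Rule 4 (final vowel raising): /o/ is a mid vowel in word-final position, so it raises to [u]. /lieveexegaruzolo/ → lieveexegaruzolu.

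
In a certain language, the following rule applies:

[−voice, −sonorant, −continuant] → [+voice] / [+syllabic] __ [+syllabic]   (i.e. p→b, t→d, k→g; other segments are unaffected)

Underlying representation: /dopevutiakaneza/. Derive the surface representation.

/p/ is a voiceless stop between vowels /o/ and /e/, so it voices to [b].
/t/ is a voiceless stop between vowels /u/ and /i/, so it voices to [d].
/k/ is a voiceless stop between vowels /a/ and /a/, so it voices to [g].
Surface form: [dobevudiaganeza].

dobevudiaganeza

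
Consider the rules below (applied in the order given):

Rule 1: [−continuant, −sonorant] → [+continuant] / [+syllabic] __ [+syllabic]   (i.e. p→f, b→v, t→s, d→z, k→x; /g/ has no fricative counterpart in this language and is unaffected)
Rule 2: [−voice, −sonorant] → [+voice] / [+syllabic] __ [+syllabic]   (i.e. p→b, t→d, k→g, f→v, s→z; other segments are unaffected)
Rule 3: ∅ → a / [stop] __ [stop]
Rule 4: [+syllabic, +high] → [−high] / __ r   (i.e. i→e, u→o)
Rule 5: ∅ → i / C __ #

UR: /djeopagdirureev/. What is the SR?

Rule 1 (intervocalic spirantization): /p/ is a stop between vowels /o/ and /a/, so it spirantizes to the fricative [f]. /djeopagdirureev/ → djeofagdirureev.
Rule 2 (intervocalic voicing): /f/ is a voiceless obstruent between vowels /o/ and /a/, so it voices to [v]. /djeofagdirureev/ → djeovagdirureev.
Rule 3 (stop-cluster a-epenthesis): /g/ and /d/ form a stop–stop cluster, so [a] is inserted between them. /djeovagdirureev/ → djeovagadirureev.
Rule 4 (pre-rhotic lowering): /i/ is a high vowel immediately before /r/, so it lowers to [e]. /u/ is a high vowel immediately before /r/, so it lowers to [o]. /djeovagadirureev/ → djeovagaderoreev.
Rule 5 (final i-epenthesis): the form ends in the consonant /v/, so [i] is inserted word-finally. /djeovagaderoreev/ → djeovagaderoreevi.

djeovagaderoreevi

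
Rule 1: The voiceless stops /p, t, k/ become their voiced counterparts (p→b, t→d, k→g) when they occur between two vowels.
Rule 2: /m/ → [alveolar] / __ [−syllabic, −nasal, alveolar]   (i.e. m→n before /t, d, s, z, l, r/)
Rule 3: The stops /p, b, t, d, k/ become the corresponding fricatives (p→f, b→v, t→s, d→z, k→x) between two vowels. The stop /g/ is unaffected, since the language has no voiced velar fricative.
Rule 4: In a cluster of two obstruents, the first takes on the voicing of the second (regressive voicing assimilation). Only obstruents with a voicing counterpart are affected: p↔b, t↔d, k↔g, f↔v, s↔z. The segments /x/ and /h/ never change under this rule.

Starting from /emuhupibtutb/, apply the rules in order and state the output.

emuhuviptudb

Rule 1 (intervocalic voicing): /p/ is a voiceless stop between vowels /u/ and /i/, so it voices to [b]. /emuhupibtutb/ → emuhubibtutb.
Rule 2 (nasal place assimilation): no segment meets the environment; /emuhubibtutb/ is unchanged.
Rule 3 (intervocalic spirantization): /b/ is a stop between vowels /u/ and /i/, so it spirantizes to the fricative [v]. /emuhubibtutb/ → emuhuvibtutb.
Rule 4 (regressive voicing assimilation): /b/ precedes the voiceless obstruent /t/, so it devoices to [p] by assimilation. /t/ precedes the voiced obstruent /b/, so it voices to [d] by assimilation. /emuhuvibtutb/ → emuhuviptudb.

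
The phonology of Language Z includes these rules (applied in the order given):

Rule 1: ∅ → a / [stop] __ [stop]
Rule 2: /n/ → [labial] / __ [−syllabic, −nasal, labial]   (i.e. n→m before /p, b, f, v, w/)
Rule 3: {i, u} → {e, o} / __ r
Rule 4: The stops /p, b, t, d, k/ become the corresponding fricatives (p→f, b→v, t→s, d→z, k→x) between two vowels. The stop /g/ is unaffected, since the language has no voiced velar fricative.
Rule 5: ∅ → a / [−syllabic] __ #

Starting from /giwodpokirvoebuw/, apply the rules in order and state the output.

giwozafoxervoevuwa

Rule 1 (stop-cluster a-epenthesis): /d/ and /p/ form a stop–stop cluster, so [a] is inserted between them. /giwodpokirvoebuw/ → giwodapokirvoebuw.
Rule 2 (nasal place assimilation): no segment meets the environment; /giwodapokirvoebuw/ is unchanged.
Rule 3 (pre-rhotic lowering): /i/ is a high vowel immediately before /r/, so it lowers to [e]. /giwodapokirvoebuw/ → giwodapokervoebuw.
Rule 4 (intervocalic spirantization): /d/ is a stop between vowels /o/ and /a/, so it spirantizes to the fricative [z]. /p/ is a stop between vowels /a/ and /o/, so it spirantizes to the fricative [f]. /k/ is a stop between vowels /o/ and /e/, so it spirantizes to the fricative [x]. /b/ is a stop between vowels /e/ and /u/, so it spirantizes to the fricative [v]. /giwodapokervoebuw/ → giwozafoxervoevuw.
Rule 5 (final a-epenthesis): the form ends in the consonant /w/, so [a] is inserted word-finally. /giwozafoxervoevuw/ → giwozafoxervoevuwa.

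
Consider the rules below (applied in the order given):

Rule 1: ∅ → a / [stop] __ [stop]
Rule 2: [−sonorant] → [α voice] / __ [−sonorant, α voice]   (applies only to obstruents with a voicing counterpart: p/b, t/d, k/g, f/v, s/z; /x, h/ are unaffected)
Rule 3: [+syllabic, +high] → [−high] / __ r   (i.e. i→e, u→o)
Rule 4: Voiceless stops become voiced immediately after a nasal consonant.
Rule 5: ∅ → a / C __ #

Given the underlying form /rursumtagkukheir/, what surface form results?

rorsumdagakukheera

Rule 1 (stop-cluster a-epenthesis): /g/ and /k/ form a stop–stop cluster, so [a] is inserted between them. /rursumtagkukheir/ → rursumtagakukheir.
Rule 2 (regressive voicing assimilation): no segment meets the environment; /rursumtagakukheir/ is unchanged.
Rule 3 (pre-rhotic lowering): /u/ is a high vowel immediately before /r/, so it lowers to [o]. /i/ is a high vowel immediately before /r/, so it lowers to [e]. /rursumtagakukheir/ → rorsumtagakukheer.
Rule 4 (post-nasal voicing): /t/ is a voiceless stop immediately after the nasal /m/, so it voices to [d]. /rorsumtagakukheer/ → rorsumdagakukheer.
Rule 5 (final a-epenthesis): the form ends in the consonant /r/, so [a] is inserted word-finally. /rorsumdagakukheer/ → rorsumdagakukheera.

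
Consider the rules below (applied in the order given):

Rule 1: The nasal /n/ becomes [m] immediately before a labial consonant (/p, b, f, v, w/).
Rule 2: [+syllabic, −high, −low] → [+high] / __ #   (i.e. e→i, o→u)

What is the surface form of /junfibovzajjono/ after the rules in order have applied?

Rule 1 (nasal place assimilation): /n/ precedes the labial consonant /f/, so it assimilates in place to [m]. /junfibovzajjono/ → jumfibovzajjono.
Rule 2 (final vowel raising): /o/ is a mid vowel in word-final position, so it raises to [u]. /jumfibovzajjono/ → jumfibovzajjonu.

jumfibovzajjonu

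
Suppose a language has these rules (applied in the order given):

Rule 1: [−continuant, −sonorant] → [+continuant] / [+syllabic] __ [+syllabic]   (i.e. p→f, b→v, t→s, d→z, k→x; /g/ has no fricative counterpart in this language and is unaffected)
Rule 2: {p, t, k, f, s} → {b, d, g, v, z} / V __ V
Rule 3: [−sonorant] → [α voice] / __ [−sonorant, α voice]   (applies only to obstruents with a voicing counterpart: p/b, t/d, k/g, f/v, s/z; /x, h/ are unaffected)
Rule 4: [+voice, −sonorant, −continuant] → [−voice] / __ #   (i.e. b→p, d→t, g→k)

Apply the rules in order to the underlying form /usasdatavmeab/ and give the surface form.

Rule 1 (intervocalic spirantization): /t/ is a stop between vowels /a/ and /a/, so it spirantizes to the fricative [s]. /usasdatavmeab/ → usasdasavmeab.
Rule 2 (intervocalic voicing): /s/ is a voiceless obstruent between vowels /u/ and /a/, so it voices to [z]. /s/ is a voiceless obstruent between vowels /a/ and /a/, so it voices to [z]. /usasdasavmeab/ → uzasdazavmeab.
Rule 3 (regressive voicing assimilation): /s/ precedes the voiced obstruent /d/, so it voices to [z] by assimilation. /uzasdazavmeab/ → uzazdazavmeab.
Rule 4 (final devoicing): /b/ is a voiced stop in word-final position, so it devoices to [p]. /uzazdazavmeab/ → uzazdazavmeap.

uzazdazavmeap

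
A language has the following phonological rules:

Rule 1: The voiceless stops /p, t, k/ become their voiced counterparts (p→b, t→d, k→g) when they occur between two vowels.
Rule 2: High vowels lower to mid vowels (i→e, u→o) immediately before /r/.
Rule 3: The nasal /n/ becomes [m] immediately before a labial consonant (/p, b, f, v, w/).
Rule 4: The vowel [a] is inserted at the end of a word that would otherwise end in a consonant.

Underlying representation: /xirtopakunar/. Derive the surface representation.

xertobagunara

Rule 1 (intervocalic voicing): /p/ is a voiceless stop between vowels /o/ and /a/, so it voices to [b]. /k/ is a voiceless stop between vowels /a/ and /u/, so it voices to [g]. /xirtopakunar/ → xirtobagunar.
Rule 2 (pre-rhotic lowering): /i/ is a high vowel immediately before /r/, so it lowers to [e]. /xirtobagunar/ → xertobagunar.
Rule 3 (nasal place assimilation): no segment meets the environment; /xertobagunar/ is unchanged.
Rule 4 (final a-epenthesis): the form ends in the consonant /r/, so [a] is inserted word-finally. /xertobagunar/ → xertobagunara.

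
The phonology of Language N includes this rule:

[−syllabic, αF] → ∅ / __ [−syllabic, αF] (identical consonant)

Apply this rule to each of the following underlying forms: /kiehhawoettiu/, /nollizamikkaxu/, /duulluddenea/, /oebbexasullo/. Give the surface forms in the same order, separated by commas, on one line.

kiehawoetiu, nolizamikaxu, duuludenea, oebexasulo

/kiehhawoettiu/: /hh/ is a geminate; the first /h/ deletes. /tt/ is a geminate; the first /t/ deletes. → [kiehawoetiu].
/nollizamikkaxu/: /ll/ is a geminate; the first /l/ deletes. /kk/ is a geminate; the first /k/ deletes. → [nolizamikaxu].
/duulluddenea/: /ll/ is a geminate; the first /l/ deletes. /dd/ is a geminate; the first /d/ deletes. → [duuludenea].
/oebbexasullo/: /bb/ is a geminate; the first /b/ deletes. /ll/ is a geminate; the first /l/ deletes. → [oebexasulo].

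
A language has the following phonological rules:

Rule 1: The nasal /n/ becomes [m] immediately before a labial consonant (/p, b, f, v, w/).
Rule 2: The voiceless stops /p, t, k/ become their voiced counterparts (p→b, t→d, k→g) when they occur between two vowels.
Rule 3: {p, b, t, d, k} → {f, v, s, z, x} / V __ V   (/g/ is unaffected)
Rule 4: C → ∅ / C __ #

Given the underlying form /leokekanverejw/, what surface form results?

Rule 1 (nasal place assimilation): /n/ precedes the labial consonant /v/, so it assimilates in place to [m]. /leokekanverejw/ → leokekamverejw.
Rule 2 (intervocalic voicing): /k/ is a voiceless stop between vowels /o/ and /e/, so it voices to [g]. /k/ is a voiceless stop between vowels /e/ and /a/, so it voices to [g]. /leokekamverejw/ → leogegamverejw.
Rule 3 (intervocalic spirantization): no segment meets the environment; /leogegamverejw/ is unchanged.
Rule 4 (final cluster simplification): /w/ is the second consonant of a word-final cluster /jw/, so it deletes. /leogegamverejw/ → leogegamverej.

leogegamverej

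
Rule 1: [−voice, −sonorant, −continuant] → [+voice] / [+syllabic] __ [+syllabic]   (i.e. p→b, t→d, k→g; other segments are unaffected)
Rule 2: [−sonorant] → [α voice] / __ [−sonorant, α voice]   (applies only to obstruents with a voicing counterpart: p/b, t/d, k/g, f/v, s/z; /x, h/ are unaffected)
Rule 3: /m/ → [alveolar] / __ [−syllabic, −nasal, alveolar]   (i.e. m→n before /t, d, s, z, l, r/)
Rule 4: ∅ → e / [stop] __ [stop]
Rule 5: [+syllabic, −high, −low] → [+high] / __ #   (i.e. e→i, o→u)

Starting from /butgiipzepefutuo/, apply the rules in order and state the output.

budegiibzebefuduu

Rule 1 (intervocalic voicing): /p/ is a voiceless stop between vowels /e/ and /e/, so it voices to [b]. /t/ is a voiceless stop between vowels /u/ and /u/, so it voices to [d]. /butgiipzepefutuo/ → butgiipzebefuduo.
Rule 2 (regressive voicing assimilation): /t/ precedes the voiced obstruent /g/, so it voices to [d] by assimilation. /p/ precedes the voiced obstruent /z/, so it voices to [b] by assimilation. /butgiipzebefuduo/ → budgiibzebefuduo.
Rule 3 (nasal place assimilation): no segment meets the environment; /budgiibzebefuduo/ is unchanged.
Rule 4 (stop-cluster e-epenthesis): /d/ and /g/ form a stop–stop cluster, so [e] is inserted between them. /budgiibzebefuduo/ → budegiibzebefuduo.
Rule 5 (final vowel raising): /o/ is a mid vowel in word-final position, so it raises to [u]. /budegiibzebefuduo/ → budegiibzebefuduu.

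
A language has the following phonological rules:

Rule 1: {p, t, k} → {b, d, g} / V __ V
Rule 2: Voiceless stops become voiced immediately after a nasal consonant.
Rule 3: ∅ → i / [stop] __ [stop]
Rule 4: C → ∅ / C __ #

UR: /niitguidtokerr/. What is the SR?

Rule 1 (intervocalic voicing): /k/ is a voiceless stop between vowels /o/ and /e/, so it voices to [g]. /niitguidtokerr/ → niitguidtogerr.
Rule 2 (post-nasal voicing): no segment meets the environment; /niitguidtogerr/ is unchanged.
Rule 3 (stop-cluster i-epenthesis): /t/ and /g/ form a stop–stop cluster, so [i] is inserted between them. /d/ and /t/ form a stop–stop cluster, so [i] is inserted between them. /niitguidtogerr/ → niitiguiditogerr.
Rule 4 (final cluster simplification): /r/ is the second consonant of a word-final cluster /rr/, so it deletes. /niitiguiditogerr/ → niitiguiditoger.

niitiguiditoger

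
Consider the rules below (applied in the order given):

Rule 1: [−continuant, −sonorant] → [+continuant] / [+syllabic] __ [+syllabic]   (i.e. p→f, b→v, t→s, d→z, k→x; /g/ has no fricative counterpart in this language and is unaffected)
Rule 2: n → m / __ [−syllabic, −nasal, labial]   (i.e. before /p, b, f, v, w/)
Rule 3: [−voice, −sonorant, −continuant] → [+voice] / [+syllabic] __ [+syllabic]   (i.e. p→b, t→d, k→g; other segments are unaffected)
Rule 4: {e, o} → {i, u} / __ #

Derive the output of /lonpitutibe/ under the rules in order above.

Rule 1 (intervocalic spirantization): /t/ is a stop between vowels /i/ and /u/, so it spirantizes to the fricative [s]. /t/ is a stop between vowels /u/ and /i/, so it spirantizes to the fricative [s]. /b/ is a stop between vowels /i/ and /e/, so it spirantizes to the fricative [v]. /lonpitutibe/ → lonpisusive.
Rule 2 (nasal place assimilation): /n/ precedes the labial consonant /p/, so it assimilates in place to [m]. /lonpisusive/ → lompisusive.
Rule 3 (intervocalic voicing): no segment meets the environment; /lompisusive/ is unchanged.
Rule 4 (final vowel raising): /e/ is a mid vowel in word-final position, so it raises to [i]. /lompisusive/ → lompisusivi.

lompisusivi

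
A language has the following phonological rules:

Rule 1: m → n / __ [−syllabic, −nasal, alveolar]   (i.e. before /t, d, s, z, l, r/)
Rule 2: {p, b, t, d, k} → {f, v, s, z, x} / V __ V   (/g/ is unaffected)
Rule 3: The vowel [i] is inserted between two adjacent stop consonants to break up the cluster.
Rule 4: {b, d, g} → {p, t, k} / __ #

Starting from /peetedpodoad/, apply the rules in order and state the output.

peesedipozoat

Rule 1 (nasal place assimilation): no segment meets the environment; /peetedpodoad/ is unchanged.
Rule 2 (intervocalic spirantization): /t/ is a stop between vowels /e/ and /e/, so it spirantizes to the fricative [s]. /d/ is a stop between vowels /o/ and /o/, so it spirantizes to the fricative [z]. /peetedpodoad/ → peesedpozoad.
Rule 3 (stop-cluster i-epenthesis): /d/ and /p/ form a stop–stop cluster, so [i] is inserted between them. /peesedpozoad/ → peesedipozoad.
Rule 4 (final devoicing): /d/ is a voiced stop in word-final position, so it devoices to [t]. /peesedipozoad/ → peesedipozoat.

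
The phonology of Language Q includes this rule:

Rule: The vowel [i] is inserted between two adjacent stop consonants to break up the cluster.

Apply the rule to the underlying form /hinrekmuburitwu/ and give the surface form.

hinrekmuburitwu

No segment of /hinrekmuburitwu/ meets the structural description of the rule, so the form surfaces unchanged.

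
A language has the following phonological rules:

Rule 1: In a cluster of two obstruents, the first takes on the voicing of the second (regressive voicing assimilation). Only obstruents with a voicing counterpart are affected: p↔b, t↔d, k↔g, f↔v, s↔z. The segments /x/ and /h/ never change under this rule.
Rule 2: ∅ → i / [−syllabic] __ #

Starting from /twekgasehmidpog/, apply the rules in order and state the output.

tweggasehmitpogi

Rule 1 (regressive voicing assimilation): /k/ precedes the voiced obstruent /g/, so it voices to [g] by assimilation. /d/ precedes the voiceless obstruent /p/, so it devoices to [t] by assimilation. /twekgasehmidpog/ → tweggasehmitpog.
Rule 2 (final i-epenthesis): the form ends in the consonant /g/, so [i] is inserted word-finally. /tweggasehmitpog/ → tweggasehmitpogi.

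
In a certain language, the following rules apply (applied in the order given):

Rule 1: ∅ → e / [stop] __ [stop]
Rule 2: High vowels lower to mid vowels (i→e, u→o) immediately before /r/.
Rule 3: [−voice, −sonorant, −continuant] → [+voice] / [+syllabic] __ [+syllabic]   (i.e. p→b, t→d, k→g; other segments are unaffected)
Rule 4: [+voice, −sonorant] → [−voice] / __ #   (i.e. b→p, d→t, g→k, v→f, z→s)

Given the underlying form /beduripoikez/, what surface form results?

Rule 1 (stop-cluster e-epenthesis): no segment meets the environment; /beduripoikez/ is unchanged.
Rule 2 (pre-rhotic lowering): /u/ is a high vowel immediately before /r/, so it lowers to [o]. /beduripoikez/ → bedoripoikez.
Rule 3 (intervocalic voicing): /p/ is a voiceless stop between vowels /i/ and /o/, so it voices to [b]. /k/ is a voiceless stop between vowels /i/ and /e/, so it voices to [g]. /bedoripoikez/ → bedoriboigez.
Rule 4 (final devoicing): /z/ is a voiced obstruent in word-final position, so it devoices to [s]. /bedoriboigez/ → bedoriboiges.

bedoriboiges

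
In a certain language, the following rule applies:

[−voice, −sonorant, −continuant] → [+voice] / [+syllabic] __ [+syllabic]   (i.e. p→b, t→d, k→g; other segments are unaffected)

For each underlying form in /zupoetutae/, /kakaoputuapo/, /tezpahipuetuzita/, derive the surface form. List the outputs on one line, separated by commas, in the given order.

zuboedudae, kagaobuduabo, tezpahibueduzida

/zupoetutae/: /p/ is a voiceless stop between vowels /u/ and /o/, so it voices to [b]. /t/ is a voiceless stop between vowels /e/ and /u/, so it voices to [d]. /t/ is a voiceless stop between vowels /u/ and /a/, so it voices to [d]. → [zuboedudae].
/kakaoputuapo/: /k/ is a voiceless stop between vowels /a/ and /a/, so it voices to [g]. /p/ is a voiceless stop between vowels /o/ and /u/, so it voices to [b]. /t/ is a voiceless stop between vowels /u/ and /u/, so it voices to [d]. /p/ is a voiceless stop between vowels /a/ and /o/, so it voices to [b]. → [kagaobuduabo].
/tezpahipuetuzita/: /p/ is a voiceless stop between vowels /i/ and /u/, so it voices to [b]. /t/ is a voiceless stop between vowels /e/ and /u/, so it voices to [d]. /t/ is a voiceless stop between vowels /i/ and /a/, so it voices to [d]. → [tezpahibueduzida].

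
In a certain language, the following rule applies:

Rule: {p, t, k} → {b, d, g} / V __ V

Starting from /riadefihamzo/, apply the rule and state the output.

No segment of /riadefihamzo/ meets the structural description of the rule, so the form surfaces unchanged.

riadefihamzo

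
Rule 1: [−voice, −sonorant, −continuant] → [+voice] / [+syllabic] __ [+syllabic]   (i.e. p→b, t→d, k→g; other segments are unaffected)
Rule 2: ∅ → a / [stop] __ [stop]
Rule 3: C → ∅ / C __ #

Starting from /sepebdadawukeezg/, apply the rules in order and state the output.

Rule 1 (intervocalic voicing): /p/ is a voiceless stop between vowels /e/ and /e/, so it voices to [b]. /k/ is a voiceless stop between vowels /u/ and /e/, so it voices to [g]. /sepebdadawukeezg/ → sebebdadawugeezg.
Rule 2 (stop-cluster a-epenthesis): /b/ and /d/ form a stop–stop cluster, so [a] is inserted between them. /sebebdadawugeezg/ → sebebadadawugeezg.
Rule 3 (final cluster simplification): /g/ is the second consonant of a word-final cluster /zg/, so it deletes. /sebebadadawugeezg/ → sebebadadawugeez.

sebebadadawugeez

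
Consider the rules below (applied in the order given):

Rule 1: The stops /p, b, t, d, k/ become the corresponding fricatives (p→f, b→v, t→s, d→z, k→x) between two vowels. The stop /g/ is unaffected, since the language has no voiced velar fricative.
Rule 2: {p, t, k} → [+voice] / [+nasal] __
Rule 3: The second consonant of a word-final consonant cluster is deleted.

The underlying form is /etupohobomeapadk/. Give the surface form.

Rule 1 (intervocalic spirantization): /t/ is a stop between vowels /e/ and /u/, so it spirantizes to the fricative [s]. /p/ is a stop between vowels /u/ and /o/, so it spirantizes to the fricative [f]. /b/ is a stop between vowels /o/ and /o/, so it spirantizes to the fricative [v]. /p/ is a stop between vowels /a/ and /a/, so it spirantizes to the fricative [f]. /etupohobomeapadk/ → esufohovomeafadk.
Rule 2 (post-nasal voicing): no segment meets the environment; /esufohovomeafadk/ is unchanged.
Rule 3 (final cluster simplification): /k/ is the second consonant of a word-final cluster /dk/, so it deletes. /esufohovomeafadk/ → esufohovomeafad.

esufohovomeafad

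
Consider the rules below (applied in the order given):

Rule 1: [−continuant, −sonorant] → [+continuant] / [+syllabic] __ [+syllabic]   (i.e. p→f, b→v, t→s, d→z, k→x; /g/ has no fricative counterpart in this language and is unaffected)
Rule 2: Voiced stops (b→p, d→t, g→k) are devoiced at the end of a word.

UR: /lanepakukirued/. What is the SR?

lanefaxuxiruet

Rule 1 (intervocalic spirantization): /p/ is a stop between vowels /e/ and /a/, so it spirantizes to the fricative [f]. /k/ is a stop between vowels /a/ and /u/, so it spirantizes to the fricative [x]. /k/ is a stop between vowels /u/ and /i/, so it spirantizes to the fricative [x]. /lanepakukirued/ → lanefaxuxirued.
Rule 2 (final devoicing): /d/ is a voiced stop in word-final position, so it devoices to [t]. /lanefaxuxirued/ → lanefaxuxiruet.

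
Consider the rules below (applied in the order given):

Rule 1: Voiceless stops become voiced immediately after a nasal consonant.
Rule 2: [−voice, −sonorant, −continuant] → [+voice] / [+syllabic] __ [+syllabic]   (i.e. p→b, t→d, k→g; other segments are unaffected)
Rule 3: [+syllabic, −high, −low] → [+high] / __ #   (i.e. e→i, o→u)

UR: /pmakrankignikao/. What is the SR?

pmakrangignigau

Rule 1 (post-nasal voicing): /k/ is a voiceless stop immediately after the nasal /n/, so it voices to [g]. /pmakrankignikao/ → pmakrangignikao.
Rule 2 (intervocalic voicing): /k/ is a voiceless stop between vowels /i/ and /a/, so it voices to [g]. /pmakrangignikao/ → pmakrangignigao.
Rule 3 (final vowel raising): /o/ is a mid vowel in word-final position, so it raises to [u]. /pmakrangignigao/ → pmakrangignigau.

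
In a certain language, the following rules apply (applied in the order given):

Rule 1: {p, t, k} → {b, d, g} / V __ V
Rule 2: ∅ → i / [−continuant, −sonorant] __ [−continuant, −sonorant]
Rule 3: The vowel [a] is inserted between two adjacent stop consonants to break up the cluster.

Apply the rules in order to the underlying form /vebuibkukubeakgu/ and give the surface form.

vebuibikugubeakigu

Rule 1 (intervocalic voicing): /k/ is a voiceless stop between vowels /u/ and /u/, so it voices to [g]. /vebuibkukubeakgu/ → vebuibkugubeakgu.
Rule 2 (stop-cluster i-epenthesis): /b/ and /k/ form a stop–stop cluster, so [i] is inserted between them. /k/ and /g/ form a stop–stop cluster, so [i] is inserted between them. /vebuibkugubeakgu/ → vebuibikugubeakigu.
Rule 3 (stop-cluster a-epenthesis): no segment meets the environment; /vebuibikugubeakigu/ is unchanged.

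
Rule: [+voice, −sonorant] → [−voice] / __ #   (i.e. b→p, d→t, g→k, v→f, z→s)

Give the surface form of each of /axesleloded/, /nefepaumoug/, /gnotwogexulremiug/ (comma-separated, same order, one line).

/axesleloded/: /d/ is a voiced obstruent in word-final position, so it devoices to [t]. → [axeslelodet].
/nefepaumoug/: /g/ is a voiced obstruent in word-final position, so it devoices to [k]. → [nefepaumouk].
/gnotwogexulremiug/: /g/ is a voiced obstruent in word-final position, so it devoices to [k]. → [gnotwogexulremiuk].

axeslelodet, nefepaumouk, gnotwogexulremiuk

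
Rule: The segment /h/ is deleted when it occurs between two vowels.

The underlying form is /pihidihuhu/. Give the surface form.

/h/ occurs between vowels /i/ and /i/, so it deletes.
/h/ occurs between vowels /i/ and /u/, so it deletes.
/h/ occurs between vowels /u/ and /u/, so it deletes.
Surface form: [piidiuu].

piidiuu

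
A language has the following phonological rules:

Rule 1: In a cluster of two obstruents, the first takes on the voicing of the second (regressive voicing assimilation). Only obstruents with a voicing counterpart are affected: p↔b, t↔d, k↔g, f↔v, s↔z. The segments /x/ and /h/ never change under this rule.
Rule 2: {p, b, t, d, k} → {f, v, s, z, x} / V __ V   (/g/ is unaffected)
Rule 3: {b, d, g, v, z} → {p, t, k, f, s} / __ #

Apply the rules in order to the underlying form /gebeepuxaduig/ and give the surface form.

Rule 1 (regressive voicing assimilation): no segment meets the environment; /gebeepuxaduig/ is unchanged.
Rule 2 (intervocalic spirantization): /b/ is a stop between vowels /e/ and /e/, so it spirantizes to the fricative [v]. /p/ is a stop between vowels /e/ and /u/, so it spirantizes to the fricative [f]. /d/ is a stop between vowels /a/ and /u/, so it spirantizes to the fricative [z]. /gebeepuxaduig/ → geveefuxazuig.
Rule 3 (final devoicing): /g/ is a voiced obstruent in word-final position, so it devoices to [k]. /geveefuxazuig/ → geveefuxazuik.

geveefuxazuik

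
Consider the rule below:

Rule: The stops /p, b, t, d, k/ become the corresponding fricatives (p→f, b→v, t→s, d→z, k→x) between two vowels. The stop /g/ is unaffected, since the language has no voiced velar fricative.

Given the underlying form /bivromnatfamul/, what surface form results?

No segment of /bivromnatfamul/ meets the structural description of the rule, so the form surfaces unchanged.

bivromnatfamul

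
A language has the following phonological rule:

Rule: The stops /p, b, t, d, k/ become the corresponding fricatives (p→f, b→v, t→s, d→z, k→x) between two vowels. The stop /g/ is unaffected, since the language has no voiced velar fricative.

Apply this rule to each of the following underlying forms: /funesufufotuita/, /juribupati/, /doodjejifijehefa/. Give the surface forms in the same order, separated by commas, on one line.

/funesufufotuita/: /t/ is a stop between vowels /o/ and /u/, so it spirantizes to the fricative [s]. /t/ is a stop between vowels /i/ and /a/, so it spirantizes to the fricative [s]. → [funesufufosuisa].
/juribupati/: /b/ is a stop between vowels /i/ and /u/, so it spirantizes to the fricative [v]. /p/ is a stop between vowels /u/ and /a/, so it spirantizes to the fricative [f]. /t/ is a stop between vowels /a/ and /i/, so it spirantizes to the fricative [s]. → [jurivufasi].
/doodjejifijehefa/: the rule's environment is not met; surfaces unchanged as [doodjejifijehefa].

funesufufosuisa, jurivufasi, doodjejifijehefa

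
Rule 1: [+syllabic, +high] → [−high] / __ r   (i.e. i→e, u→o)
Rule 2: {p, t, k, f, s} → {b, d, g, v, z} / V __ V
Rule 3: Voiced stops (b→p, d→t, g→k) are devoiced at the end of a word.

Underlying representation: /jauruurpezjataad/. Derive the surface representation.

Rule 1 (pre-rhotic lowering): /u/ is a high vowel immediately before /r/, so it lowers to [o]. /u/ is a high vowel immediately before /r/, so it lowers to [o]. /jauruurpezjataad/ → jaoruorpezjataad.
Rule 2 (intervocalic voicing): /t/ is a voiceless obstruent between vowels /a/ and /a/, so it voices to [d]. /jaoruorpezjataad/ → jaoruorpezjadaad.
Rule 3 (final devoicing): /d/ is a voiced stop in word-final position, so it devoices to [t]. /jaoruorpezjadaad/ → jaoruorpezjadaat.

jaoruorpezjadaat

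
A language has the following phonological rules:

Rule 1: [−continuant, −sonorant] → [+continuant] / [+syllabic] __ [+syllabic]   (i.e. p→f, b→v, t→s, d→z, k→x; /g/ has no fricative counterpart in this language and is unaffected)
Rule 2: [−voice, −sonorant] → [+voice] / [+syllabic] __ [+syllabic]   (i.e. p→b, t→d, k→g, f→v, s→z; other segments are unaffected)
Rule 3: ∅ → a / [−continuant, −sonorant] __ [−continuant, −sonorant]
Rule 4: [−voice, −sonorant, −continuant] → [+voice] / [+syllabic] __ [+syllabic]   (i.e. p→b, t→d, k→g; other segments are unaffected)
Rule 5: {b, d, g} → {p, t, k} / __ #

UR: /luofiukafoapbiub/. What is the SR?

luoviuxavoababiup

Rule 1 (intervocalic spirantization): /k/ is a stop between vowels /u/ and /a/, so it spirantizes to the fricative [x]. /luofiukafoapbiub/ → luofiuxafoapbiub.
Rule 2 (intervocalic voicing): /f/ is a voiceless obstruent between vowels /o/ and /i/, so it voices to [v]. /f/ is a voiceless obstruent between vowels /a/ and /o/, so it voices to [v]. /luofiuxafoapbiub/ → luoviuxavoapbiub.
Rule 3 (stop-cluster a-epenthesis): /p/ and /b/ form a stop–stop cluster, so [a] is inserted between them. /luoviuxavoapbiub/ → luoviuxavoapabiub.
Rule 4 (intervocalic voicing): /p/ is a voiceless stop between vowels /a/ and /a/, so it voices to [b]. /luoviuxavoapabiub/ → luoviuxavoababiub.
Rule 5 (final devoicing): /b/ is a voiced stop in word-final position, so it devoices to [p]. /luoviuxavoababiub/ → luoviuxavoababiup.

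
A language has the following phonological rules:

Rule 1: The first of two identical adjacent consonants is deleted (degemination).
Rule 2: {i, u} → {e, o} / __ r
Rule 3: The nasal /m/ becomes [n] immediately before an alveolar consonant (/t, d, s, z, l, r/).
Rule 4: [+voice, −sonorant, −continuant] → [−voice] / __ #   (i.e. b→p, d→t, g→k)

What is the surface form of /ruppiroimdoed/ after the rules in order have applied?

Rule 1 (degemination): /pp/ is a geminate; the first /p/ deletes. /ruppiroimdoed/ → rupiroimdoed.
Rule 2 (pre-rhotic lowering): /i/ is a high vowel immediately before /r/, so it lowers to [e]. /rupiroimdoed/ → ruperoimdoed.
Rule 3 (nasal place assimilation): /m/ precedes the alveolar consonant /d/, so it assimilates in place to [n]. /ruperoimdoed/ → ruperoindoed.
Rule 4 (final devoicing): /d/ is a voiced stop in word-final position, so it devoices to [t]. /ruperoindoed/ → ruperoindoet.

ruperoindoet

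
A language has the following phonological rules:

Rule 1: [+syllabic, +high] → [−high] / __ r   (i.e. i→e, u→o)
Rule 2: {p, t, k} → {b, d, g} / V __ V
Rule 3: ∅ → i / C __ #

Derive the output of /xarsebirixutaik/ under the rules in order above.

xarseberixudaiki

Rule 1 (pre-rhotic lowering): /i/ is a high vowel immediately before /r/, so it lowers to [e]. /xarsebirixutaik/ → xarseberixutaik.
Rule 2 (intervocalic voicing): /t/ is a voiceless stop between vowels /u/ and /a/, so it voices to [d]. /xarseberixutaik/ → xarseberixudaik.
Rule 3 (final i-epenthesis): the form ends in the consonant /k/, so [i] is inserted word-finally. /xarseberixudaik/ → xarseberixudaiki.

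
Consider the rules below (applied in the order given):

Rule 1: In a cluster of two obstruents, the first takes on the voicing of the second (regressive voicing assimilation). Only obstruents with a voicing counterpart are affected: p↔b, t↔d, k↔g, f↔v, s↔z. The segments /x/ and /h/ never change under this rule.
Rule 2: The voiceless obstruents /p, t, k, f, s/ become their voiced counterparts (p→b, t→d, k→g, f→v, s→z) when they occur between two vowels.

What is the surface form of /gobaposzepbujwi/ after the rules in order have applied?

Rule 1 (regressive voicing assimilation): /s/ precedes the voiced obstruent /z/, so it voices to [z] by assimilation. /p/ precedes the voiced obstruent /b/, so it voices to [b] by assimilation. /gobaposzepbujwi/ → gobapozzebbujwi.
Rule 2 (intervocalic voicing): /p/ is a voiceless obstruent between vowels /a/ and /o/, so it voices to [b]. /gobapozzebbujwi/ → gobabozzebbujwi.

gobabozzebbujwi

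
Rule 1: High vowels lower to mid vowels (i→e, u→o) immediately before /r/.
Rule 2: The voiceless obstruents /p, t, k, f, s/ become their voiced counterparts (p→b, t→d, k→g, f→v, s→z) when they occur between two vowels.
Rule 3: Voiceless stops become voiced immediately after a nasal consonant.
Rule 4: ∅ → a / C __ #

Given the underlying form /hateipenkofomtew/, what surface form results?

hadeibengovomdewa

Rule 1 (pre-rhotic lowering): no segment meets the environment; /hateipenkofomtew/ is unchanged.
Rule 2 (intervocalic voicing): /t/ is a voiceless obstruent between vowels /a/ and /e/, so it voices to [d]. /p/ is a voiceless obstruent between vowels /i/ and /e/, so it voices to [b]. /f/ is a voiceless obstruent between vowels /o/ and /o/, so it voices to [v]. /hateipenkofomtew/ → hadeibenkovomtew.
Rule 3 (post-nasal voicing): /k/ is a voiceless stop immediately after the nasal /n/, so it voices to [g]. /t/ is a voiceless stop immediately after the nasal /m/, so it voices to [d]. /hadeibenkovomtew/ → hadeibengovomdew.
Rule 4 (final a-epenthesis): the form ends in the consonant /w/, so [a] is inserted word-finally. /hadeibengovomdew/ → hadeibengovomdewa.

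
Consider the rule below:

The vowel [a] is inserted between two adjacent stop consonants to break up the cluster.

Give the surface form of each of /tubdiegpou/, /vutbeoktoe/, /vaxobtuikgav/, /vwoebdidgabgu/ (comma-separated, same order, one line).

/tubdiegpou/: /b/ and /d/ form a stop–stop cluster, so [a] is inserted between them. /g/ and /p/ form a stop–stop cluster, so [a] is inserted between them. → [tubadiegapou].
/vutbeoktoe/: /t/ and /b/ form a stop–stop cluster, so [a] is inserted between them. /k/ and /t/ form a stop–stop cluster, so [a] is inserted between them. → [vutabeokatoe].
/vaxobtuikgav/: /b/ and /t/ form a stop–stop cluster, so [a] is inserted between them. /k/ and /g/ form a stop–stop cluster, so [a] is inserted between them. → [vaxobatuikagav].
/vwoebdidgabgu/: /b/ and /d/ form a stop–stop cluster, so [a] is inserted between them. /d/ and /g/ form a stop–stop cluster, so [a] is inserted between them. /b/ and /g/ form a stop–stop cluster, so [a] is inserted between them. → [vwoebadidagabagu].

tubadiegapou, vutabeokatoe, vaxobatuikagav, vwoebadidagabagu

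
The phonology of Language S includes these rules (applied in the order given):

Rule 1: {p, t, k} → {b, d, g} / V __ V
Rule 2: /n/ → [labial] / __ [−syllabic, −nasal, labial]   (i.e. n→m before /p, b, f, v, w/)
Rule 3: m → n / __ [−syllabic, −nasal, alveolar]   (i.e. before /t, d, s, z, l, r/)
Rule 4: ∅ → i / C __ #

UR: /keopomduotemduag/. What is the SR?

Rule 1 (intervocalic voicing): /p/ is a voiceless stop between vowels /o/ and /o/, so it voices to [b]. /t/ is a voiceless stop between vowels /o/ and /e/, so it voices to [d]. /keopomduotemduag/ → keobomduodemduag.
Rule 2 (nasal place assimilation): no segment meets the environment; /keobomduodemduag/ is unchanged.
Rule 3 (nasal place assimilation): /m/ precedes the alveolar consonant /d/, so it assimilates in place to [n]. /m/ precedes the alveolar consonant /d/, so it assimilates in place to [n]. /keobomduodemduag/ → keobonduodenduag.
Rule 4 (final i-epenthesis): the form ends in the consonant /g/, so [i] is inserted word-finally. /keobonduodenduag/ → keobonduodenduagi.

keobonduodenduagi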